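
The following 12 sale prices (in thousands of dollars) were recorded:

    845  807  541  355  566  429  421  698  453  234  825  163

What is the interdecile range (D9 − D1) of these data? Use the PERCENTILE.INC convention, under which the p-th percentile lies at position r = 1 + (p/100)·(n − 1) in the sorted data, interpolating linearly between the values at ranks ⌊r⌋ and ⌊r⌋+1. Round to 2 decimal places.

577.10

Sorted: 163, 234, 355, 421, 429, 453, 541, 566, 698, 807, 825, 845.
n = 12.
P10: r = 2.1; ranks 2–3 are 234, 355; interpolating gives 246.1.
P90: r = 10.9; ranks 10–11 are 807, 825; interpolating gives 823.2.
Difference: 823.2 − 246.1 = 577.1.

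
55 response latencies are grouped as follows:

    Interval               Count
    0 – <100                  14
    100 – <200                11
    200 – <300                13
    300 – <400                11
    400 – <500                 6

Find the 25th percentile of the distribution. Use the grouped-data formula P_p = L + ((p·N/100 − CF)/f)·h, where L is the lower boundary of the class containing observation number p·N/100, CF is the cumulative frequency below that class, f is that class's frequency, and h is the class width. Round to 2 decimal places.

98.21

N = 55; target position k = 25/100 · 55 = 13.75.
Cumulative frequencies: 14, 25, 38, 49, 55.
Observation 13.75 falls in the class 0 – <100.
L = 0, CF = 0, f = 14, h = 100.
P25 = 0 + ((13.75 − 0)/14)·100 = 0 + 98.2143 = 98.2143.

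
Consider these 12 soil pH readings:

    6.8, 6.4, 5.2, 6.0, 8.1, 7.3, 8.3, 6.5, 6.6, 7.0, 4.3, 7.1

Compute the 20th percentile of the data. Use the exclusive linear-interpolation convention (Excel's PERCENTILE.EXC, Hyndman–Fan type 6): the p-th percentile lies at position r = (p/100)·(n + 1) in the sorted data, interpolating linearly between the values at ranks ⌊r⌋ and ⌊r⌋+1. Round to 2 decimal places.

5.68

Sorted: 4.3, 5.2, 6.0, 6.4, 6.5, 6.6, 6.8, 7.0, 7.1, 7.3, 8.1, 8.3.
n = 12.
r = (20/100)·(12 + 1) = 2.6.
Rank 2 is 5.2 and rank 3 is 6.0.
Interpolate: 5.2 + 0.6·(6.0 − 5.2) = 5.2 + 0.6·0.8 = 5.68.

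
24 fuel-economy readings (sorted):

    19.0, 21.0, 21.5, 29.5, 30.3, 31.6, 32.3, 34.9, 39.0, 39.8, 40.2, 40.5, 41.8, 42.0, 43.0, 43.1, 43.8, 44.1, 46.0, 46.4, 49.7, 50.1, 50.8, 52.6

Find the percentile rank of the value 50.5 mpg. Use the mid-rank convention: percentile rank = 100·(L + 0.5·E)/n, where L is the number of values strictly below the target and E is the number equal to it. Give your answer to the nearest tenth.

Count below 50.5: L = 22; count equal: E = 0; n = 24.
Percentile rank = 100·(22 + 0.5·0)/24 = 100·22/24 = 91.67.

91.7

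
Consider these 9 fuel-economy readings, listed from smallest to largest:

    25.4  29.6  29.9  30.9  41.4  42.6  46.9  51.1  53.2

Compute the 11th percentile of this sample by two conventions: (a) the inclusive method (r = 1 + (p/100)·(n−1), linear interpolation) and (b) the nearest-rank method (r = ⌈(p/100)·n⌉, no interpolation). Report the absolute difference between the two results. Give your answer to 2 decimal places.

n = 9.
(a) r = 1.88; between ranks 1 (25.4) and 2 (29.6): 29.096.
(b) the nearest-rank method: rank 1 → 25.4.
|29.096 − 25.4| = 3.696.

3.70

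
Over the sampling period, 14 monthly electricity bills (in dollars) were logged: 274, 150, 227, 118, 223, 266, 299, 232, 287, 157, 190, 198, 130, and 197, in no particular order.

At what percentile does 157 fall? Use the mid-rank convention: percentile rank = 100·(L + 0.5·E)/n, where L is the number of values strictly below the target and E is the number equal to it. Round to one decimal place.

Sorted: 118, 130, 150, 157, 190, 197, 198, 223, 227, 232, 266, 274, 287, 299.
Count below 157: L = 3; count equal: E = 1; n = 14.
Percentile rank = 100·(3 + 0.5·1)/14 = 100·3.5/14 = 25.

25.0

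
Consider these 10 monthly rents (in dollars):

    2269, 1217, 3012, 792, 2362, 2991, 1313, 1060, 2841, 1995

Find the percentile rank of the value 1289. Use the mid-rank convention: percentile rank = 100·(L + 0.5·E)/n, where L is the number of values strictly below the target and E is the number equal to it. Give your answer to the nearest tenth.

30.0

Sorted: 792, 1060, 1217, 1313, 1995, 2269, 2362, 2841, 2991, 3012.
Count below 1289: L = 3; count equal: E = 0; n = 10.
Percentile rank = 100·(3 + 0.5·0)/10 = 100·3/10 = 30.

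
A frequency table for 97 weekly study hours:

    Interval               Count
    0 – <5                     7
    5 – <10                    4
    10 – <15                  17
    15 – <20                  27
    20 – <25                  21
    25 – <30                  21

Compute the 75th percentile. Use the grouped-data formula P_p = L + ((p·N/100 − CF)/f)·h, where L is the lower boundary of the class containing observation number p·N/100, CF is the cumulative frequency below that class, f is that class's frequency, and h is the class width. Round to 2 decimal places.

24.23

N = 97; target position k = 75/100 · 97 = 72.75.
Cumulative frequencies: 7, 11, 28, 55, 76, 97.
Observation 72.75 falls in the class 20 – <25.
L = 20, CF = 55, f = 21, h = 5.
P75 = 20 + ((72.75 − 55)/21)·5 = 20 + 4.22619 = 24.2262.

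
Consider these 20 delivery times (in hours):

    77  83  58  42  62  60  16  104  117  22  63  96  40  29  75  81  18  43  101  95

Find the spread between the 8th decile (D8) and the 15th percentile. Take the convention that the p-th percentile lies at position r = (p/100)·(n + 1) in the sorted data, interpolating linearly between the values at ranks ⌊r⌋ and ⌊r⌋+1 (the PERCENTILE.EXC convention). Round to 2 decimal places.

72.75

Sorted: 16, 18, 22, 29, 40, 42, 43, 58, 60, 62, 63, 75, 77, 81, 83, 95, 96, 101, 104, 117.
n = 20.
P15: r = 3.15; ranks 3–4 are 22, 29; interpolating gives 23.05.
P80: r = 16.8; ranks 16–17 are 95, 96; interpolating gives 95.8.
Difference: 95.8 − 23.05 = 72.75.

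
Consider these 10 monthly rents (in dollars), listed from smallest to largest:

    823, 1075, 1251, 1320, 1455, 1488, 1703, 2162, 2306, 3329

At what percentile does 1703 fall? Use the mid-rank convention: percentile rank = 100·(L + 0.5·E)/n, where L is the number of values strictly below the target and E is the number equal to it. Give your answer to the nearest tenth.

Count below 1703: L = 6; count equal: E = 1; n = 10.
Percentile rank = 100·(6 + 0.5·1)/10 = 100·6.5/10 = 65.

65.0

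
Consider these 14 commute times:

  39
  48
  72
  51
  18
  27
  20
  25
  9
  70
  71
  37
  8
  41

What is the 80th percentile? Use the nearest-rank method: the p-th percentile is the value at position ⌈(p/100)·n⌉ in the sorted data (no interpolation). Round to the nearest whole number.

Sorted: 8, 9, 18, 20, 25, 27, 37, 39, 41, 48, 51, 70, 71, 72.
n = 14.
Position = ⌈80/100 · 14⌉ = ⌈11.2⌉ = 12.
The value at rank 12 is 70.

70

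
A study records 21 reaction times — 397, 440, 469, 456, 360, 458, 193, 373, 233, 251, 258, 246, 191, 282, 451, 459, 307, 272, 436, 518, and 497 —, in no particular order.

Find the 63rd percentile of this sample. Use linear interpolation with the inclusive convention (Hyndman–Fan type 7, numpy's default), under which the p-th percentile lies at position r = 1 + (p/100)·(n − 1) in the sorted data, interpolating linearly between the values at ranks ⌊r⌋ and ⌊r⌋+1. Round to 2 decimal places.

Sorted: 191, 193, 233, 246, 251, 258, 272, 282, 307, 360, 373, 397, 436, 440, 451, 456, 458, 459, 469, 497, 518.
n = 21.
r = 1 + (63/100)·(21 − 1) = 1 + 12.6 = 13.6.
Rank 13 is 436 and rank 14 is 440.
Interpolate: 436 + 0.6·(440 − 436) = 436 + 0.6·4 = 438.4.

438.40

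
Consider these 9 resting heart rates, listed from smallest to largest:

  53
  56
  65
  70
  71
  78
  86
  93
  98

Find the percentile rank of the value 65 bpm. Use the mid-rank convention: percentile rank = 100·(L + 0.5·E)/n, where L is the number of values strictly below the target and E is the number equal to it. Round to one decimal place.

Count below 65: L = 2; count equal: E = 1; n = 9.
Percentile rank = 100·(2 + 0.5·1)/9 = 100·2.5/9 = 27.78.

27.8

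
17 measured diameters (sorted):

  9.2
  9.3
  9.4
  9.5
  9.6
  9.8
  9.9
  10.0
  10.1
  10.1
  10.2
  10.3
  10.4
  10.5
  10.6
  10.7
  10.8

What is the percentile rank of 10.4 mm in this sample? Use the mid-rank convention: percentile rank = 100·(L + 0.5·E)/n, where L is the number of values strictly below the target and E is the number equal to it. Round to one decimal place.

73.5

Count below 10.4: L = 12; count equal: E = 1; n = 17.
Percentile rank = 100·(12 + 0.5·1)/17 = 100·12.5/17 = 73.53.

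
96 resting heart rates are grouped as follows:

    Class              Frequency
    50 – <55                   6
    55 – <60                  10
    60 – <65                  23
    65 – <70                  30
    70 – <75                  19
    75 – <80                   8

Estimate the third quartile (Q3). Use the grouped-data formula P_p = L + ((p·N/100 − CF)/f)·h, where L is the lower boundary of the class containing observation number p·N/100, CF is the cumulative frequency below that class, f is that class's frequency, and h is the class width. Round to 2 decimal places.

N = 96; target position k = 75/100 · 96 = 72.
Cumulative frequencies: 6, 16, 39, 69, 88, 96.
Observation 72 falls in the class 70 – <75.
L = 70, CF = 69, f = 19, h = 5.
P75 = 70 + ((72 − 69)/19)·5 = 70 + 0.789474 = 70.7895.

70.79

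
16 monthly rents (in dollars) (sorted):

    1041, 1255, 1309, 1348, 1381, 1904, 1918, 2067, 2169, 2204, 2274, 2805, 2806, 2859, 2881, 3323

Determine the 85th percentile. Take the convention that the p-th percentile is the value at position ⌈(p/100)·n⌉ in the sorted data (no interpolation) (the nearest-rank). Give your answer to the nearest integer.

n = 16.
Position = ⌈85/100 · 16⌉ = ⌈13.6⌉ = 14.
The value at rank 14 is 2859.

2859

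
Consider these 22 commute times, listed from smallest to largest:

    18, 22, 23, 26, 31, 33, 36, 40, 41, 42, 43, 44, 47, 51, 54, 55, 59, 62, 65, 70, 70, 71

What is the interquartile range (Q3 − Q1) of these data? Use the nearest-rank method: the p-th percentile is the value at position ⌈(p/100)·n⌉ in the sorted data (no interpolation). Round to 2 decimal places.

n = 22.
P25: rank ⌈25/100·22⌉ = 6 → 33.
P75: rank ⌈75/100·22⌉ = 17 → 59.
Difference: 59 − 33 = 26.

26.00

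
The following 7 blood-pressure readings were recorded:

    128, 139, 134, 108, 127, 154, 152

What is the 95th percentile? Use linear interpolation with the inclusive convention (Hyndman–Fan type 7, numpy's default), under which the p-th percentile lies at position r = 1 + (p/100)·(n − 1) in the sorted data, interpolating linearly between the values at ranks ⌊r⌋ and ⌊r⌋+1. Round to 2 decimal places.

153.40

Sorted: 108, 127, 128, 134, 139, 152, 154.
n = 7.
r = 1 + (95/100)·(7 − 1) = 1 + 5.7 = 6.7.
Rank 6 is 152 and rank 7 is 154.
Interpolate: 152 + 0.7·(154 − 152) = 152 + 0.7·2 = 153.4.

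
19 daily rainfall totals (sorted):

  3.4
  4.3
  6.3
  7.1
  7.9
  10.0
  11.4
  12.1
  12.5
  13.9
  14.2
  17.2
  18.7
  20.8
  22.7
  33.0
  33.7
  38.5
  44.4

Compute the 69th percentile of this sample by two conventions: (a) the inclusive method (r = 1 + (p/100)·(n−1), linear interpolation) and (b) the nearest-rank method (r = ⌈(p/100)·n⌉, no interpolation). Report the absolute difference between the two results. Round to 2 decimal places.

n = 19.
(a) r = 13.42; between ranks 13 (18.7) and 14 (20.8): 19.582.
(b) the nearest-rank method: rank 14 → 20.8.
|19.582 − 20.8| = 1.218.

1.22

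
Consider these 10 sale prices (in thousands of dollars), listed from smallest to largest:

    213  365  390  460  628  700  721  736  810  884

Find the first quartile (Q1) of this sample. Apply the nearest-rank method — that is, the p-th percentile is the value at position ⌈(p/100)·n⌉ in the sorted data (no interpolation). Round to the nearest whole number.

n = 10.
Position = ⌈25/100 · 10⌉ = ⌈2.5⌉ = 3.
The value at rank 3 is 390.

390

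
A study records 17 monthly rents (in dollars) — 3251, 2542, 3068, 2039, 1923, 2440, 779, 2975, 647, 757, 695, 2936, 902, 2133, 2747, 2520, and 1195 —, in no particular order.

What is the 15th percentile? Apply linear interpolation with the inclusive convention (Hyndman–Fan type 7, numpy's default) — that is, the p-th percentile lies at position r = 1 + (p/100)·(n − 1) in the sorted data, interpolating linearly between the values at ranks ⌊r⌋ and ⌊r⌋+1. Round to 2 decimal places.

765.80

Sorted: 647, 695, 757, 779, 902, 1195, 1923, 2039, 2133, 2440, 2520, 2542, 2747, 2936, 2975, 3068, 3251.
n = 17.
r = 1 + (15/100)·(17 − 1) = 1 + 2.4 = 3.4.
Rank 3 is 757 and rank 4 is 779.
Interpolate: 757 + 0.4·(779 − 757) = 757 + 0.4·22 = 765.8.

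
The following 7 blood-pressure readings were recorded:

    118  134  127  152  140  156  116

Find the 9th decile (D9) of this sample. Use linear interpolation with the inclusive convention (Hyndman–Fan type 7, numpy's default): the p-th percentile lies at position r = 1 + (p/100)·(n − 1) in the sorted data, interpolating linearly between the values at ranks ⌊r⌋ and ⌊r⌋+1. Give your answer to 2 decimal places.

Sorted: 116, 118, 127, 134, 140, 152, 156.
n = 7.
r = 1 + (90/100)·(7 − 1) = 1 + 5.4 = 6.4.
Rank 6 is 152 and rank 7 is 156.
Interpolate: 152 + 0.4·(156 − 152) = 152 + 0.4·4 = 153.6.

153.60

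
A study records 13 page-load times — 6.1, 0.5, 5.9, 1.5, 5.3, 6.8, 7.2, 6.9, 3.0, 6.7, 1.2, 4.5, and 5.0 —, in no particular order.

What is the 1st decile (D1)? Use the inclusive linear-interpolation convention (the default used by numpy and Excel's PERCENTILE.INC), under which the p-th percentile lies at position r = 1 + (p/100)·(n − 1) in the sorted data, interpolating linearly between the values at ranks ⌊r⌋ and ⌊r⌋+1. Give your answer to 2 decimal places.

1.26

Sorted: 0.5, 1.2, 1.5, 3.0, 4.5, 5.0, 5.3, 5.9, 6.1, 6.7, 6.8, 6.9, 7.2.
n = 13.
r = 1 + (10/100)·(13 − 1) = 1 + 1.2 = 2.2.
Rank 2 is 1.2 and rank 3 is 1.5.
Interpolate: 1.2 + 0.2·(1.5 − 1.2) = 1.2 + 0.2·0.3 = 1.26.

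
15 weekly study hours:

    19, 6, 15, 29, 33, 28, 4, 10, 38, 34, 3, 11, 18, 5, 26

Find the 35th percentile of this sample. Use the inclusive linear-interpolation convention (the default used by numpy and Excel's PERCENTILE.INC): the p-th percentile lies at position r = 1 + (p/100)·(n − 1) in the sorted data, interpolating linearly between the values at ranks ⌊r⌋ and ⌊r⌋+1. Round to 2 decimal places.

Sorted: 3, 4, 5, 6, 10, 11, 15, 18, 19, 26, 28, 29, 33, 34, 38.
n = 15.
r = 1 + (35/100)·(15 − 1) = 1 + 4.9 = 5.9.
Rank 5 is 10 and rank 6 is 11.
Interpolate: 10 + 0.9·(11 − 10) = 10 + 0.9·1 = 10.9.

10.90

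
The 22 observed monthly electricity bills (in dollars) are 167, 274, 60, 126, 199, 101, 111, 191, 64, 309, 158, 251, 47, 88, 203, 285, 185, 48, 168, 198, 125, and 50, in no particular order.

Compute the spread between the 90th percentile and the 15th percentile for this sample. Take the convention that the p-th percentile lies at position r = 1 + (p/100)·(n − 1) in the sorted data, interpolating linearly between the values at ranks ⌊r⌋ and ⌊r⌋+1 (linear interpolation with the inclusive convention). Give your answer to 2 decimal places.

211.10

Sorted: 47, 48, 50, 60, 64, 88, 101, 111, 125, 126, 158, 167, 168, 185, 191, 198, 199, 203, 251, 274, 285, 309.
n = 22.
P15: r = 4.15; ranks 4–5 are 60, 64; interpolating gives 60.6.
P90: r = 19.9; ranks 19–20 are 251, 274; interpolating gives 271.7.
Difference: 271.7 − 60.6 = 211.1.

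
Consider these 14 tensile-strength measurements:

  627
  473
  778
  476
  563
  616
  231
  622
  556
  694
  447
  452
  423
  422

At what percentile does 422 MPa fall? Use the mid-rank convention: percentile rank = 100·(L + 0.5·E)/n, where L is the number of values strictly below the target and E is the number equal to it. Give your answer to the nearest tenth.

Sorted: 231, 422, 423, 447, 452, 473, 476, 556, 563, 616, 622, 627, 694, 778.
Count below 422: L = 1; count equal: E = 1; n = 14.
Percentile rank = 100·(1 + 0.5·1)/14 = 100·1.5/14 = 10.71.

10.7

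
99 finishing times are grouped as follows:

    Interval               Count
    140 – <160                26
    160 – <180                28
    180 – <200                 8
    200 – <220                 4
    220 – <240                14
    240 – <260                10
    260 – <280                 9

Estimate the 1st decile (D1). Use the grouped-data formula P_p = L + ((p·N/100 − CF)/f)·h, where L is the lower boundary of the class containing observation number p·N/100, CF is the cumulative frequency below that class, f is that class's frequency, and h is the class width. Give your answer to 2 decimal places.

N = 99; target position k = 10/100 · 99 = 9.9.
Cumulative frequencies: 26, 54, 62, 66, 80, 90, 99.
Observation 9.9 falls in the class 140 – <160.
L = 140, CF = 0, f = 26, h = 20.
P10 = 140 + ((9.9 − 0)/26)·20 = 140 + 7.61538 = 147.615.

147.62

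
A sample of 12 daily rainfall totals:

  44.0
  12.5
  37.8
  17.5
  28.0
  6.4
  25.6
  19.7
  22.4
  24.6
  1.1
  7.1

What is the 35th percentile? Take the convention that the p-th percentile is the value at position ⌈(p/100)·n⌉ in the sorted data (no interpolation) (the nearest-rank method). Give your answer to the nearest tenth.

17.5

Sorted: 1.1, 6.4, 7.1, 12.5, 17.5, 19.7, 22.4, 24.6, 25.6, 28.0, 37.8, 44.0.
n = 12.
Position = ⌈35/100 · 12⌉ = ⌈4.2⌉ = 5.
The value at rank 5 is 17.5.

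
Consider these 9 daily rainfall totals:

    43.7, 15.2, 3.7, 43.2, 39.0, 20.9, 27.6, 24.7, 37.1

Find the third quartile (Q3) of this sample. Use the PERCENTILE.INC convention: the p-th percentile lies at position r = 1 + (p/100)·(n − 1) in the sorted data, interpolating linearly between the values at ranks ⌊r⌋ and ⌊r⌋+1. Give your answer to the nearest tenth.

39.0

Sorted: 3.7, 15.2, 20.9, 24.7, 27.6, 37.1, 39.0, 43.2, 43.7.
n = 9.
r = 1 + (75/100)·(9 − 1) = 1 + 6 = 7.
r is an integer, so P75 is the value at rank 7: 39.0.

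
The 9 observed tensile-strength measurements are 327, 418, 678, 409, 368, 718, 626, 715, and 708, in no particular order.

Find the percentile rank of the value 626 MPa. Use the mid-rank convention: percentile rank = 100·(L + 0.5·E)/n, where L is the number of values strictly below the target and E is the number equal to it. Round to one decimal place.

Sorted: 327, 368, 409, 418, 626, 678, 708, 715, 718.
Count below 626: L = 4; count equal: E = 1; n = 9.
Percentile rank = 100·(4 + 0.5·1)/9 = 100·4.5/9 = 50.

50.0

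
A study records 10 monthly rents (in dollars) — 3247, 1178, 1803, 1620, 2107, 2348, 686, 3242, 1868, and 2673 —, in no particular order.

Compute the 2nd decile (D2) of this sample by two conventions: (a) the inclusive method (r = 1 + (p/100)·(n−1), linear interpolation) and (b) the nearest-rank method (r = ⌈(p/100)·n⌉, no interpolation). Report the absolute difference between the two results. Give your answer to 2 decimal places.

353.60

Sorted: 686, 1178, 1620, 1803, 1868, 2107, 2348, 2673, 3242, 3247.
n = 10.
(a) r = 2.8; between ranks 2 (1178) and 3 (1620): 1531.6.
(b) the nearest-rank method: rank 2 → 1178.
|1531.6 − 1178| = 353.6.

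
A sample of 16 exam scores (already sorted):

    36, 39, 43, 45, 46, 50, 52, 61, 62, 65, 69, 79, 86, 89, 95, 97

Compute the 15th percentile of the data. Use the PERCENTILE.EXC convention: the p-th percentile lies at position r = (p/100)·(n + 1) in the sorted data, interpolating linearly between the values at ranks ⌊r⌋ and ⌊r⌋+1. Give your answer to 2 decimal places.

41.20

n = 16.
r = (15/100)·(16 + 1) = 2.55.
Rank 2 is 39 and rank 3 is 43.
Interpolate: 39 + 0.55·(43 − 39) = 39 + 0.55·4 = 41.2.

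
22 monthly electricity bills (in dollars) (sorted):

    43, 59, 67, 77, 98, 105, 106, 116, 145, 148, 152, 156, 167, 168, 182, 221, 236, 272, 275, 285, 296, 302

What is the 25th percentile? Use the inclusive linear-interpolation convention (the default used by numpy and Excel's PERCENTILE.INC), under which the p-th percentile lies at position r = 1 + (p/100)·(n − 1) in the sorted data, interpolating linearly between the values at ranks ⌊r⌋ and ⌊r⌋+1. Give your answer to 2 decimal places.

105.25

n = 22.
r = 1 + (25/100)·(22 − 1) = 1 + 5.25 = 6.25.
Rank 6 is 105 and rank 7 is 106.
Interpolate: 105 + 0.25·(106 − 105) = 105 + 0.25·1 = 105.25.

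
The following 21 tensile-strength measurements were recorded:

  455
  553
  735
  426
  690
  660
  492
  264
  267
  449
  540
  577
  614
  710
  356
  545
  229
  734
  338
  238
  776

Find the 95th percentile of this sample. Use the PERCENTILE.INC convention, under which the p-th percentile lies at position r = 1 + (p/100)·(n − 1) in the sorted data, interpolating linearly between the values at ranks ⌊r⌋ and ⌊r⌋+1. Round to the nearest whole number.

Sorted: 229, 238, 264, 267, 338, 356, 426, 449, 455, 492, 540, 545, 553, 577, 614, 660, 690, 710, 734, 735, 776.
n = 21.
r = 1 + (95/100)·(21 − 1) = 1 + 19 = 20.
r is an integer, so P95 is the value at rank 20: 735.

735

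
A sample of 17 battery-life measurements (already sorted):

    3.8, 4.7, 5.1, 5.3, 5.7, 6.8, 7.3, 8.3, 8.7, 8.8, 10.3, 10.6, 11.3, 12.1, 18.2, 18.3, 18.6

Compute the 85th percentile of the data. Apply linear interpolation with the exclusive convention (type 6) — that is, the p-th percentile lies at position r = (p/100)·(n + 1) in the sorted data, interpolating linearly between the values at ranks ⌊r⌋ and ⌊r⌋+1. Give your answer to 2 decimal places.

18.23

n = 17.
r = (85/100)·(17 + 1) = 15.3.
Rank 15 is 18.2 and rank 16 is 18.3.
Interpolate: 18.2 + 0.3·(18.3 − 18.2) = 18.2 + 0.3·0.1 = 18.23.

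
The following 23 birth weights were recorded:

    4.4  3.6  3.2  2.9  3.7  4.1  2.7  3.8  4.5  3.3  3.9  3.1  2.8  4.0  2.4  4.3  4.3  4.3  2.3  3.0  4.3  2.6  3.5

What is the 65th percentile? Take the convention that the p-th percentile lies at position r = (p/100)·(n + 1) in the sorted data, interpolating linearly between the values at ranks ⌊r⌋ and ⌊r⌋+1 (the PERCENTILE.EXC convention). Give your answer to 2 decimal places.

Sorted: 2.3, 2.4, 2.6, 2.7, 2.8, 2.9, 3.0, 3.1, 3.2, 3.3, 3.5, 3.6, 3.7, 3.8, 3.9, 4.0, 4.1, 4.3, 4.3, 4.3, 4.3, 4.4, 4.5.
n = 23.
r = (65/100)·(23 + 1) = 15.6.
Rank 15 is 3.9 and rank 16 is 4.0.
Interpolate: 3.9 + 0.6·(4.0 − 3.9) = 3.9 + 0.6·0.1 = 3.96.

3.96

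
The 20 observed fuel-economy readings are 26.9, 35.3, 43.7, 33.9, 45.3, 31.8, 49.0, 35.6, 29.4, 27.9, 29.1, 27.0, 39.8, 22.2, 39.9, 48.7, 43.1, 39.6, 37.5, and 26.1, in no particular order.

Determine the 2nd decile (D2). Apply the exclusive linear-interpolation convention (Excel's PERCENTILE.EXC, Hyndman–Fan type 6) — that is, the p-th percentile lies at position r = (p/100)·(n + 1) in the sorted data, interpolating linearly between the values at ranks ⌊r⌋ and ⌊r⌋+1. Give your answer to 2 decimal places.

27.18

Sorted: 22.2, 26.1, 26.9, 27.0, 27.9, 29.1, 29.4, 31.8, 33.9, 35.3, 35.6, 37.5, 39.6, 39.8, 39.9, 43.1, 43.7, 45.3, 48.7, 49.0.
n = 20.
r = (20/100)·(20 + 1) = 4.2.
Rank 4 is 27.0 and rank 5 is 27.9.
Interpolate: 27.0 + 0.2·(27.9 − 27.0) = 27.0 + 0.2·0.9 = 27.18.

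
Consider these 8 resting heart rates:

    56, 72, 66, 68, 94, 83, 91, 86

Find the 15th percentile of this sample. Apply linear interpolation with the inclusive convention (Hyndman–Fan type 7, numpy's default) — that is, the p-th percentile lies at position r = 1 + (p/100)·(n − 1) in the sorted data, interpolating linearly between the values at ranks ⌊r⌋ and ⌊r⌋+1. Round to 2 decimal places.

Sorted: 56, 66, 68, 72, 83, 86, 91, 94.
n = 8.
r = 1 + (15/100)·(8 − 1) = 1 + 1.05 = 2.05.
Rank 2 is 66 and rank 3 is 68.
Interpolate: 66 + 0.05·(68 − 66) = 66 + 0.05·2 = 66.1.

66.10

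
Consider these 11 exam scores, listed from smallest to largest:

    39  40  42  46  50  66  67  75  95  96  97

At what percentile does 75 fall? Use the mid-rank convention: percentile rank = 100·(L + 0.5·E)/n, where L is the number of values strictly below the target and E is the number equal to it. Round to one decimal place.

Count below 75: L = 7; count equal: E = 1; n = 11.
Percentile rank = 100·(7 + 0.5·1)/11 = 100·7.5/11 = 68.18.

68.2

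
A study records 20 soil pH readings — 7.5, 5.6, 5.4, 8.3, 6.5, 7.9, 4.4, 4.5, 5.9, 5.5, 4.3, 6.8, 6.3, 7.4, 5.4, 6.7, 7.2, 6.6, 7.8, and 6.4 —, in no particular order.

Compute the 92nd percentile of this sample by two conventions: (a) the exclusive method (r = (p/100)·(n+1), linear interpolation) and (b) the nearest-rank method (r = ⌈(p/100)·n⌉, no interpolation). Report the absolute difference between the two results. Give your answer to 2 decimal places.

0.13

Sorted: 4.3, 4.4, 4.5, 5.4, 5.4, 5.5, 5.6, 5.9, 6.3, 6.4, 6.5, 6.6, 6.7, 6.8, 7.2, 7.4, 7.5, 7.8, 7.9, 8.3.
n = 20.
(a) r = 19.32; between ranks 19 (7.9) and 20 (8.3): 8.028.
(b) the nearest-rank method: rank 19 → 7.9.
|8.028 − 7.9| = 0.128.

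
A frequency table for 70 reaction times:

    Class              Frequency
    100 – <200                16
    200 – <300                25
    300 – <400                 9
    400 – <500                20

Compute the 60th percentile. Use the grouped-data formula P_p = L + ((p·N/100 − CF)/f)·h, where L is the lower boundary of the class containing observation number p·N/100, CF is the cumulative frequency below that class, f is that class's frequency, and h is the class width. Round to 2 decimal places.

N = 70; target position k = 60/100 · 70 = 42.
Cumulative frequencies: 16, 41, 50, 70.
Observation 42 falls in the class 300 – <400.
L = 300, CF = 41, f = 9, h = 100.
P60 = 300 + ((42 − 41)/9)·100 = 300 + 11.1111 = 311.111.

311.11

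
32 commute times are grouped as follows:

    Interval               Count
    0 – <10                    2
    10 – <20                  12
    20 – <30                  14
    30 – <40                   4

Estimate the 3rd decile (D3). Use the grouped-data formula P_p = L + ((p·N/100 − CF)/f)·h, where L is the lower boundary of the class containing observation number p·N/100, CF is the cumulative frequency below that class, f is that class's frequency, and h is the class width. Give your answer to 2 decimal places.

16.33

N = 32; target position k = 30/100 · 32 = 9.6.
Cumulative frequencies: 2, 14, 28, 32.
Observation 9.6 falls in the class 10 – <20.
L = 10, CF = 2, f = 12, h = 10.
P30 = 10 + ((9.6 − 2)/12)·10 = 10 + 6.33333 = 16.3333.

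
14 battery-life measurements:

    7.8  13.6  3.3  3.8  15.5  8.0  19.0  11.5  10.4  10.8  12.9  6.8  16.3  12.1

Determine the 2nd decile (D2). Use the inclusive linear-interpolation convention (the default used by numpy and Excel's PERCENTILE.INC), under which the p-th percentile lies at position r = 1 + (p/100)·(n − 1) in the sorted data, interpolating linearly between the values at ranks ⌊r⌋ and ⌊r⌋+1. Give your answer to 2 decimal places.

7.40

Sorted: 3.3, 3.8, 6.8, 7.8, 8.0, 10.4, 10.8, 11.5, 12.1, 12.9, 13.6, 15.5, 16.3, 19.0.
n = 14.
r = 1 + (20/100)·(14 − 1) = 1 + 2.6 = 3.6.
Rank 3 is 6.8 and rank 4 is 7.8.
Interpolate: 6.8 + 0.6·(7.8 − 6.8) = 6.8 + 0.6·1 = 7.4.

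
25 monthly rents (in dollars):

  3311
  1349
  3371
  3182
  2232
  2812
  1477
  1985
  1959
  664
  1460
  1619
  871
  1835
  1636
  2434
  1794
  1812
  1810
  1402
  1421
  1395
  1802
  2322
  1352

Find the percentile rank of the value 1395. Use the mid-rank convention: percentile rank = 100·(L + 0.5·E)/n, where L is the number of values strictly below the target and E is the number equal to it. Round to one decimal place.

Sorted: 664, 871, 1349, 1352, 1395, 1402, 1421, 1460, 1477, 1619, 1636, 1794, 1802, 1810, 1812, 1835, 1959, 1985, 2232, 2322, 2434, 2812, 3182, 3311, 3371.
Count below 1395: L = 4; count equal: E = 1; n = 25.
Percentile rank = 100·(4 + 0.5·1)/25 = 100·4.5/25 = 18.

18.0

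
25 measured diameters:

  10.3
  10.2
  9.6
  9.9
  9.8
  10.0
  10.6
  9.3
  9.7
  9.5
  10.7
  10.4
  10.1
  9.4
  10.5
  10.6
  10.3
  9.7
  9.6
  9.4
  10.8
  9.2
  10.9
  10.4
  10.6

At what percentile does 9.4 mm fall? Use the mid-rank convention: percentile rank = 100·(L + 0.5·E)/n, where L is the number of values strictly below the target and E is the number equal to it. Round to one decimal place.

12.0

Sorted: 9.2, 9.3, 9.4, 9.4, 9.5, 9.6, 9.6, 9.7, 9.7, 9.8, 9.9, 10.0, 10.1, 10.2, 10.3, 10.3, 10.4, 10.4, 10.5, 10.6, 10.6, 10.6, 10.7, 10.8, 10.9.
Count below 9.4: L = 2; count equal: E = 2; n = 25.
Percentile rank = 100·(2 + 0.5·2)/25 = 100·3/25 = 12.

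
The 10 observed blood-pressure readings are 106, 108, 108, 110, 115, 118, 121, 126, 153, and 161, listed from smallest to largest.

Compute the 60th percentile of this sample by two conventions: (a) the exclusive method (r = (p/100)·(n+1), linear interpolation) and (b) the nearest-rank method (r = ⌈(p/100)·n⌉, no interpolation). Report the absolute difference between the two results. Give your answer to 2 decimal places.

n = 10.
(a) r = 6.6; between ranks 6 (118) and 7 (121): 119.8.
(b) the nearest-rank method: rank 6 → 118.
|119.8 − 118| = 1.8.

1.80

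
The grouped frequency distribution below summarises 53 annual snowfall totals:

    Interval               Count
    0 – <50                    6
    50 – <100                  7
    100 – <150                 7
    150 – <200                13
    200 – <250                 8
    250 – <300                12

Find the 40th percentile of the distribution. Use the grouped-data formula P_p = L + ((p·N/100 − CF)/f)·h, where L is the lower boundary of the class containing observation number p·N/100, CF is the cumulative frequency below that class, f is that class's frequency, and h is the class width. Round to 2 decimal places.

N = 53; target position k = 40/100 · 53 = 21.2.
Cumulative frequencies: 6, 13, 20, 33, 41, 53.
Observation 21.2 falls in the class 150 – <200.
L = 150, CF = 20, f = 13, h = 50.
P40 = 150 + ((21.2 − 20)/13)·50 = 150 + 4.61538 = 154.615.

154.62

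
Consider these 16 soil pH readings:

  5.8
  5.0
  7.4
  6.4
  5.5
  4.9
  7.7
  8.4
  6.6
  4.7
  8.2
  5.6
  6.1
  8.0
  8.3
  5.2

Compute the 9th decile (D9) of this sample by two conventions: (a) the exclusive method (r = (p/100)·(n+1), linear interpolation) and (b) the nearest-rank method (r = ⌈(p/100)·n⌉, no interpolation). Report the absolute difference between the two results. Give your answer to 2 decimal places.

0.03

Sorted: 4.7, 4.9, 5.0, 5.2, 5.5, 5.6, 5.8, 6.1, 6.4, 6.6, 7.4, 7.7, 8.0, 8.2, 8.3, 8.4.
n = 16.
(a) r = 15.3; between ranks 15 (8.3) and 16 (8.4): 8.33.
(b) the nearest-rank method: rank 15 → 8.3.
|8.33 − 8.3| = 0.03.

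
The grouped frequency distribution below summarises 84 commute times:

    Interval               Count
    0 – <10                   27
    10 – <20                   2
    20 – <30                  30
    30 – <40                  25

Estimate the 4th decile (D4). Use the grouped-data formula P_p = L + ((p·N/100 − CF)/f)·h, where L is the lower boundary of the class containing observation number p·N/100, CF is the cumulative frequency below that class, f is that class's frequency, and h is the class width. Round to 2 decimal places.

N = 84; target position k = 40/100 · 84 = 33.6.
Cumulative frequencies: 27, 29, 59, 84.
Observation 33.6 falls in the class 20 – <30.
L = 20, CF = 29, f = 30, h = 10.
P40 = 20 + ((33.6 − 29)/30)·10 = 20 + 1.53333 = 21.5333.

21.53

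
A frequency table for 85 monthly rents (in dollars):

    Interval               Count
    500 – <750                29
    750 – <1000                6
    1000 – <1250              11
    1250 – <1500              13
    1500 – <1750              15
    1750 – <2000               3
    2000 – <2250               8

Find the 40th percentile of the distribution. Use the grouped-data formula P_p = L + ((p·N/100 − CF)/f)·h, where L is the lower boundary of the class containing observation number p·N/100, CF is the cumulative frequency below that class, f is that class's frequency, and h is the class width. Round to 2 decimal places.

N = 85; target position k = 40/100 · 85 = 34.
Cumulative frequencies: 29, 35, 46, 59, 74, 77, 85.
Observation 34 falls in the class 750 – <1000.
L = 750, CF = 29, f = 6, h = 250.
P40 = 750 + ((34 − 29)/6)·250 = 750 + 208.333 = 958.333.

958.33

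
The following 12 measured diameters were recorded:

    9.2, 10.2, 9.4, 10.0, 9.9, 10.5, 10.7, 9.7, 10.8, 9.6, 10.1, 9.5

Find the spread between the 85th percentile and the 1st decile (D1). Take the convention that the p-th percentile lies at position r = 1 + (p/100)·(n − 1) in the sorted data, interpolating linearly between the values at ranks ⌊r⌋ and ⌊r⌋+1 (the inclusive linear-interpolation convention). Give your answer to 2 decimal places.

1.16

Sorted: 9.2, 9.4, 9.5, 9.6, 9.7, 9.9, 10.0, 10.1, 10.2, 10.5, 10.7, 10.8.
n = 12.
P10: r = 2.1; ranks 2–3 are 9.4, 9.5; interpolating gives 9.41.
P85: r = 10.35; ranks 10–11 are 10.5, 10.7; interpolating gives 10.57.
Difference: 10.57 − 9.41 = 1.16.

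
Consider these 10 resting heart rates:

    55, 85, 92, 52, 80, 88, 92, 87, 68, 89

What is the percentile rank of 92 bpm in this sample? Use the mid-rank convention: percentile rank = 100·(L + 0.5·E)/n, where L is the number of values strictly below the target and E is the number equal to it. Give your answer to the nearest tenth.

Sorted: 52, 55, 68, 80, 85, 87, 88, 89, 92, 92.
Count below 92: L = 8; count equal: E = 2; n = 10.
Percentile rank = 100·(8 + 0.5·2)/10 = 100·9/10 = 90.

90.0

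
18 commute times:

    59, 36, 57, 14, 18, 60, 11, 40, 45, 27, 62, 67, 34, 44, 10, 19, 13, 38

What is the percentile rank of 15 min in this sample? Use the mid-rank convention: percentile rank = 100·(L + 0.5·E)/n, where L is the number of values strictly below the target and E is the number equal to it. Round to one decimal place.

Sorted: 10, 11, 13, 14, 18, 19, 27, 34, 36, 38, 40, 44, 45, 57, 59, 60, 62, 67.
Count below 15: L = 4; count equal: E = 0; n = 18.
Percentile rank = 100·(4 + 0.5·0)/18 = 100·4/18 = 22.22.

22.2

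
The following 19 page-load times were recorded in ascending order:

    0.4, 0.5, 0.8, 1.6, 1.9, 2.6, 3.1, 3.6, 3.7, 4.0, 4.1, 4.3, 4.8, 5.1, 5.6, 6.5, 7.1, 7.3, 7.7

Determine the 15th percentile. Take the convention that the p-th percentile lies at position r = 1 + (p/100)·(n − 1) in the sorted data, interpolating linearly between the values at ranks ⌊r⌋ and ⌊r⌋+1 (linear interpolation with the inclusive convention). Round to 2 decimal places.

1.36

n = 19.
r = 1 + (15/100)·(19 − 1) = 1 + 2.7 = 3.7.
Rank 3 is 0.8 and rank 4 is 1.6.
Interpolate: 0.8 + 0.7·(1.6 − 0.8) = 0.8 + 0.7·0.8 = 1.36.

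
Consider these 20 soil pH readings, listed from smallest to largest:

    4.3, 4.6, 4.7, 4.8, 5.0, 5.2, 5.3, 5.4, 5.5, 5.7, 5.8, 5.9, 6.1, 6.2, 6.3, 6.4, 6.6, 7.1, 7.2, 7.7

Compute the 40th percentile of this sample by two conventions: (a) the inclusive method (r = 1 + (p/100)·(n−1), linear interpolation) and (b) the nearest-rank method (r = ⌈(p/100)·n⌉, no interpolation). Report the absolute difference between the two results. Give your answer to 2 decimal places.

n = 20.
(a) r = 8.6; between ranks 8 (5.4) and 9 (5.5): 5.46.
(b) the nearest-rank method: rank 8 → 5.4.
|5.46 − 5.4| = 0.06.

0.06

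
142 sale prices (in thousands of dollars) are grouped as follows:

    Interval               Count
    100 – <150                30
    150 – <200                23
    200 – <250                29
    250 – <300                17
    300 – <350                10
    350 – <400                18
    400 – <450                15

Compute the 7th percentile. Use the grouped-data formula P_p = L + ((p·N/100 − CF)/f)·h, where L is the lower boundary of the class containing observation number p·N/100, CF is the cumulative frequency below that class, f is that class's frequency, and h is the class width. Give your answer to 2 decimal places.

N = 142; target position k = 7/100 · 142 = 9.94.
Cumulative frequencies: 30, 53, 82, 99, 109, 127, 142.
Observation 9.94 falls in the class 100 – <150.
L = 100, CF = 0, f = 30, h = 50.
P7 = 100 + ((9.94 − 0)/30)·50 = 100 + 16.5667 = 116.567.

116.57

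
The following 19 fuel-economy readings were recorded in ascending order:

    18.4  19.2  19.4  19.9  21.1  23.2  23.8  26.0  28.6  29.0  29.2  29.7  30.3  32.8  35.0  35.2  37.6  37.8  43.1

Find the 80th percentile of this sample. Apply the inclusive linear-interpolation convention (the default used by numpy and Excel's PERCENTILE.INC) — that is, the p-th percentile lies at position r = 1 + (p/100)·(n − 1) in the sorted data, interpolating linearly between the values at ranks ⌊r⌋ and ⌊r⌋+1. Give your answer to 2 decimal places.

n = 19.
r = 1 + (80/100)·(19 − 1) = 1 + 14.4 = 15.4.
Rank 15 is 35.0 and rank 16 is 35.2.
Interpolate: 35.0 + 0.4·(35.2 − 35.0) = 35.0 + 0.4·0.2 = 35.08.

35.08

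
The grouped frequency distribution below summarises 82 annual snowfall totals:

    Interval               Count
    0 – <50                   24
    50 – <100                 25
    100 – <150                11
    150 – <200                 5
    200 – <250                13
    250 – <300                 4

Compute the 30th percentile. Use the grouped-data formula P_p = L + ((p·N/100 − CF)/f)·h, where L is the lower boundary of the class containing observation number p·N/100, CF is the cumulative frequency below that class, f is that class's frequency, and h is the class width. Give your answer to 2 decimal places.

N = 82; target position k = 30/100 · 82 = 24.6.
Cumulative frequencies: 24, 49, 60, 65, 78, 82.
Observation 24.6 falls in the class 50 – <100.
L = 50, CF = 24, f = 25, h = 50.
P30 = 50 + ((24.6 − 24)/25)·50 = 50 + 1.2 = 51.2.

51.20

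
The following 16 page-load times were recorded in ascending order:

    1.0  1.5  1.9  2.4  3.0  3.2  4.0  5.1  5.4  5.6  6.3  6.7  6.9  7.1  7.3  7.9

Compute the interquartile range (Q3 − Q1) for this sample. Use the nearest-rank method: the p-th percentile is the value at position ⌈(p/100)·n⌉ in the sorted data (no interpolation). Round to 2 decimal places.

n = 16.
P25: rank ⌈25/100·16⌉ = 4 → 2.4.
P75: rank ⌈75/100·16⌉ = 12 → 6.7.
Difference: 6.7 − 2.4 = 4.3.

4.30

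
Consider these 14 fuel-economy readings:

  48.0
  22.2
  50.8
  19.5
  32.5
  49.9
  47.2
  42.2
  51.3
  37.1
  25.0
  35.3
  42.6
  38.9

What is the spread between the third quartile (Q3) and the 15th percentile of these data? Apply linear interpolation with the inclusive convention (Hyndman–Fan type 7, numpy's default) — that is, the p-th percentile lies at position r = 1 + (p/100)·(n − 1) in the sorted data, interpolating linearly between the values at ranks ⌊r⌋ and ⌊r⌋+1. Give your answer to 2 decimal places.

Sorted: 19.5, 22.2, 25.0, 32.5, 35.3, 37.1, 38.9, 42.2, 42.6, 47.2, 48.0, 49.9, 50.8, 51.3.
n = 14.
P15: r = 2.95; ranks 2–3 are 22.2, 25.0; interpolating gives 24.86.
P75: r = 10.75; ranks 10–11 are 47.2, 48.0; interpolating gives 47.8.
Difference: 47.8 − 24.86 = 22.94.

22.94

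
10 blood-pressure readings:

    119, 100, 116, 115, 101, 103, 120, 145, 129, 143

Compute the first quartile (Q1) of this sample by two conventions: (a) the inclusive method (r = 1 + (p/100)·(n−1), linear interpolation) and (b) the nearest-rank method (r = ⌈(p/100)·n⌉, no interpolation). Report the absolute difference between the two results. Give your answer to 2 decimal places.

Sorted: 100, 101, 103, 115, 116, 119, 120, 129, 143, 145.
n = 10.
(a) r = 3.25; between ranks 3 (103) and 4 (115): 106.
(b) the nearest-rank method: rank 3 → 103.
|106 − 103| = 3.

3.00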